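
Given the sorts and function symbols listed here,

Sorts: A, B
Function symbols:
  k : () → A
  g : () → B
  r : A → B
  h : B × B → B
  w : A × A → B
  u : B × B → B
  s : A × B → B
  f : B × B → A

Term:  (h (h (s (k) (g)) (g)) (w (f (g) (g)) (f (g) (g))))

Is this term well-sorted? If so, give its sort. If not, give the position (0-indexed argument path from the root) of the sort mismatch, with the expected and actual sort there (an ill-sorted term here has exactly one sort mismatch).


well-sorted; sort = B

      (k) : A
      (g) : B
    (s (k) (g)) : B
    (g) : B
  (h (s (k) (g)) (g)) : B
      (g) : B
      (g) : B
    (f (g) (g)) : A
      (g) : B
      (g) : B
    (f (g) (g)) : A
  (w (f (g) (g)) (f (g) (g))) : B
(h (h (s (k) (g)) (g)) (w (f (g) (g)) (f (g) (g)))) : B


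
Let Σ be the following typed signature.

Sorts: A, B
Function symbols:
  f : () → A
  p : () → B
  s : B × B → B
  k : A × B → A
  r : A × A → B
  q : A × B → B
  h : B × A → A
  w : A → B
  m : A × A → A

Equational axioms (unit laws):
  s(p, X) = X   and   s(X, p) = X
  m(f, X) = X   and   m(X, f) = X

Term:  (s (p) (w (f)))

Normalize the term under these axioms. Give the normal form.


1. (s (p) (w (f)))  →  (w (f))

normal form = (w (f))


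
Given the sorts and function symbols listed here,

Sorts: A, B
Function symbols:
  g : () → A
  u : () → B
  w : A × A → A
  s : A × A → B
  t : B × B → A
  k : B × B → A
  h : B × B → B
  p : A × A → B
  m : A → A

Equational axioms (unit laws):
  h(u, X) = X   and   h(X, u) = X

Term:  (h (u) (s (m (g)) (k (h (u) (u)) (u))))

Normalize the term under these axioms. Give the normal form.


1. (h (u) (s (m (g)) (k (h (u) (u)) (u))))  →  (s (m (g)) (k (h (u) (u)) (u)))
2. (s (m (g)) (k (h (u) (u)) (u)))  →  (s (m (g)) (k (u) (u)))

normal form = (s (m (g)) (k (u) (u)))


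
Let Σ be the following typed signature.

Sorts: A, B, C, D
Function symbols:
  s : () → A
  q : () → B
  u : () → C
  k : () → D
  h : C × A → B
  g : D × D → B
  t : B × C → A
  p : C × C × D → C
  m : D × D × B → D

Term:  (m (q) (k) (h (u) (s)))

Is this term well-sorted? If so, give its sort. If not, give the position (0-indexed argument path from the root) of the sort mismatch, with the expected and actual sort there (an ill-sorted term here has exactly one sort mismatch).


ill-sorted at position [0]: expected D, got B

  (q) : B
  (k) : D
    (u) : C
    (s) : A
  (h (u) (s)) : B
(m (q) (k) (h (u) (s))) : ✗ arg 0 at [0] has sort B, expected D


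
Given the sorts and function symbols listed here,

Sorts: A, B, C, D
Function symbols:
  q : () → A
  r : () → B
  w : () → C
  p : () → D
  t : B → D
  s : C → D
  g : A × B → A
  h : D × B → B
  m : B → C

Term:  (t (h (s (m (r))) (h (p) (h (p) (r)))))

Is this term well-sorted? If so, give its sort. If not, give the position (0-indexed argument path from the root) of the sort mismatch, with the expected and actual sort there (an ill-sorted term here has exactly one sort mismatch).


        (r) : B
      (m (r)) : C
    (s (m (r))) : D
      (p) : D
        (p) : D
        (r) : B
      (h (p) (r)) : B
    (h (p) (h (p) (r))) : B
  (h (s (m (r))) (h (p) (h (p) (r)))) : B
(t (h (s (m (r))) (h (p) (h (p) (r))))) : D

well-sorted; sort = D


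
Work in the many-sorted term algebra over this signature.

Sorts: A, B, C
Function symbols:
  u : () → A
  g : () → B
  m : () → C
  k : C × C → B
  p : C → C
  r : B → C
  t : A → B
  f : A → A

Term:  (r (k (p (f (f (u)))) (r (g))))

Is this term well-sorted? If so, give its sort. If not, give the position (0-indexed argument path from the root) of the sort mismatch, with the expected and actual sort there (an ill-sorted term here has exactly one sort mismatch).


ill-sorted at position [0, 0, 0]: expected C, got A

          (u) : A
        (f (u)) : A
      (f (f (u))) : A
    (p (f (f (u)))) : ✗ arg 0 at [0, 0, 0] has sort A, expected C
      (g) : B
    (r (g)) : C


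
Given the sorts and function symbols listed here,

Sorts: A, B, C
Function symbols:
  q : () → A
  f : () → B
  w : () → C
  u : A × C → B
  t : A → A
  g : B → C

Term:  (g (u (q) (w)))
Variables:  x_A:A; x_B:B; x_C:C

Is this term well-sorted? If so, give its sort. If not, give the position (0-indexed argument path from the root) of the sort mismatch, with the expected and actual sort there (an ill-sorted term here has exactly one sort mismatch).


    (q) : A
    (w) : C
  (u (q) (w)) : B
(g (u (q) (w))) : C

well-sorted; sort = C


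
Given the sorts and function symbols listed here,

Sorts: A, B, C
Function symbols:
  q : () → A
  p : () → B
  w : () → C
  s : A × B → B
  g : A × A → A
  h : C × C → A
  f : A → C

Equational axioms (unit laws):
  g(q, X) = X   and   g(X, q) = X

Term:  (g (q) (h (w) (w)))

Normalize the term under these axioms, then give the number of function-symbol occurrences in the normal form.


1. (g (q) (h (w) (w)))  →  (h (w) (w))
normal form: (h (w) (w))

size = 3


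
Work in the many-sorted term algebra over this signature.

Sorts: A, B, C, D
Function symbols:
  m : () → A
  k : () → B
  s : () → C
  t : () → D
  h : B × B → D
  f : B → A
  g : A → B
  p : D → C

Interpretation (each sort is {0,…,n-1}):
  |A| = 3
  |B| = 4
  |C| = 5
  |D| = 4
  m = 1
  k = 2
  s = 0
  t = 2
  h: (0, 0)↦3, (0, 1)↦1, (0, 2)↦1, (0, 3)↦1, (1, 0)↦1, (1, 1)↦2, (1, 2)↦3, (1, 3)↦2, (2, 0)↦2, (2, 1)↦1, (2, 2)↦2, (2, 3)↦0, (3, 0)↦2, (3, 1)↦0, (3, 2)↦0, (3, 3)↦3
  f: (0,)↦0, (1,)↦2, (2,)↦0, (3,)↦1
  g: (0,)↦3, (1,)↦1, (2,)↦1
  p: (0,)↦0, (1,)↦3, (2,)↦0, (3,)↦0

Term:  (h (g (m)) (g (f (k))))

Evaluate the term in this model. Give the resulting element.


  m = 1
  (g (m)) = g(1,) = 1
  k = 2
  (f (k)) = f(2,) = 0
  (g (f (k))) = g(0,) = 3
  (h (g (m)) (g (f (k)))) = h(1, 3) = 2

value = 2


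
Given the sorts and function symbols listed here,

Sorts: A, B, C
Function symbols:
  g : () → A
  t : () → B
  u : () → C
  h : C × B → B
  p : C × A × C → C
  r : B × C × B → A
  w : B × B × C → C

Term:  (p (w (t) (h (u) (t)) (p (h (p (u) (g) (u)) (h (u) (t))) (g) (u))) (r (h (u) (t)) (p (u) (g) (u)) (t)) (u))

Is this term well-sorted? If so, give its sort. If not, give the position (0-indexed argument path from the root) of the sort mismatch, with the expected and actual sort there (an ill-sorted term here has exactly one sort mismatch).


    (t) : B
      (u) : C
      (t) : B
    (h (u) (t)) : B
          (u) : C
          (g) : A
          (u) : C
        (p (u) (g) (u)) : C
          (u) : C
          (t) : B
        (h (u) (t)) : B
      (h (p (u) (g) (u)) (h (u) (t))) : B
      (g) : A
      (u) : C
    (p (h (p (u) (g) (u)) (h (u) (t))) (g) (u)) : ✗ arg 0 at [0, 2, 0] has sort B, expected C
      (u) : C
      (t) : B
    (h (u) (t)) : B
      (u) : C
      (g) : A
      (u) : C
    (p (u) (g) (u)) : C
    (t) : B
  (r (h (u) (t)) (p (u) (g) (u)) (t)) : A
  (u) : C

ill-sorted at position [0, 2, 0]: expected C, got B


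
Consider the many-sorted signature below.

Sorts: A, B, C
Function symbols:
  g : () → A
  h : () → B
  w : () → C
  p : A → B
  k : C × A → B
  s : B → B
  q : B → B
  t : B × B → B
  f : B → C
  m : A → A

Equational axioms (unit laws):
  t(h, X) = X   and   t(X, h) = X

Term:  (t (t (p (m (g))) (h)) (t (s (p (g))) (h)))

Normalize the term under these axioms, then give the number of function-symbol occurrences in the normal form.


1. (t (t (p (m (g))) (h)) (t (s (p (g))) (h)))  →  (t (p (m (g))) (t (s (p (g))) (h)))
2. (t (p (m (g))) (t (s (p (g))) (h)))  →  (t (p (m (g))) (s (p (g))))
normal form: (t (p (m (g))) (s (p (g))))

size = 7


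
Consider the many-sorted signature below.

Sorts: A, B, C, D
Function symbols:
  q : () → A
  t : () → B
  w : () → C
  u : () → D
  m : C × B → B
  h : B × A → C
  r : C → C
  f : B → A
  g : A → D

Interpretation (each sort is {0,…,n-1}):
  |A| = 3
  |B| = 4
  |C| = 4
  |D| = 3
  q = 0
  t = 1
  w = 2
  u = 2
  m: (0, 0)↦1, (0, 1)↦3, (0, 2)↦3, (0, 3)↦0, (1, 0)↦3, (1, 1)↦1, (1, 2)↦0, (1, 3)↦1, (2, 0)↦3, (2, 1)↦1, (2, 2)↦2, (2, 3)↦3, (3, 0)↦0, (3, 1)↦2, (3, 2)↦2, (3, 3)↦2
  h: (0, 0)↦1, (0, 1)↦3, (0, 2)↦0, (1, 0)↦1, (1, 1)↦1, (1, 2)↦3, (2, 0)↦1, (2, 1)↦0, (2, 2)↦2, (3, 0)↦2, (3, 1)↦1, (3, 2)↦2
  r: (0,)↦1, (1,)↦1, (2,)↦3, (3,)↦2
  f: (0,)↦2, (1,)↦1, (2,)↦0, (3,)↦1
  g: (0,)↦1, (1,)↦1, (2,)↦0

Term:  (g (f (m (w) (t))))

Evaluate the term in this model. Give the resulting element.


value = 1

  w = 2
  t = 1
  (m (w) (t)) = m(2, 1) = 1
  (f (m (w) (t))) = f(1,) = 1
  (g (f (m (w) (t)))) = g(1,) = 1


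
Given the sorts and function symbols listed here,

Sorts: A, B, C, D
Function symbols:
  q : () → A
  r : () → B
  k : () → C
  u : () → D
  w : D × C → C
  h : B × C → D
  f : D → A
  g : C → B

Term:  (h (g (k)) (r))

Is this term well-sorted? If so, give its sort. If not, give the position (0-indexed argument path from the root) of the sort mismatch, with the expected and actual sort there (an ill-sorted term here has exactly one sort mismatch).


ill-sorted at position [1]: expected C, got B

    (k) : C
  (g (k)) : B
  (r) : B
(h (g (k)) (r)) : ✗ arg 1 at [1] has sort B, expected C


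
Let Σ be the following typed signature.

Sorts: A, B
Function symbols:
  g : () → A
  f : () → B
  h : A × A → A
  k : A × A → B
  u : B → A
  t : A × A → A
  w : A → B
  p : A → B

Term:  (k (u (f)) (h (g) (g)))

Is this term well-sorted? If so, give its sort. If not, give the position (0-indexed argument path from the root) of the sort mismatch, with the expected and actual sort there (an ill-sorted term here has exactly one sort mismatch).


well-sorted; sort = B

    (f) : B
  (u (f)) : A
    (g) : A
    (g) : A
  (h (g) (g)) : A
(k (u (f)) (h (g) (g))) : B


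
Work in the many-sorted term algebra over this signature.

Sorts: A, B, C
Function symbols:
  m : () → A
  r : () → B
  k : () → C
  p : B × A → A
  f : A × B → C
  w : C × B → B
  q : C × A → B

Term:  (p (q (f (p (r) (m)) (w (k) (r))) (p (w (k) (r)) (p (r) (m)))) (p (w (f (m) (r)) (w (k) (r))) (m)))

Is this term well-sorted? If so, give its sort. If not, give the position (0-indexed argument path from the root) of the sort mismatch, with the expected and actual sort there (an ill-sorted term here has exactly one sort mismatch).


        (r) : B
        (m) : A
      (p (r) (m)) : A
        (k) : C
        (r) : B
      (w (k) (r)) : B
    (f (p (r) (m)) (w (k) (r))) : C
        (k) : C
        (r) : B
      (w (k) (r)) : B
        (r) : B
        (m) : A
      (p (r) (m)) : A
    (p (w (k) (r)) (p (r) (m))) : A
  (q (f (p (r) (m)) (w (k) (r))) (p (w (k) (r)) (p (r) (m)))) : B
        (m) : A
        (r) : B
      (f (m) (r)) : C
        (k) : C
        (r) : B
      (w (k) (r)) : B
    (w (f (m) (r)) (w (k) (r))) : B
    (m) : A
  (p (w (f (m) (r)) (w (k) (r))) (m)) : A
(p (q (f (p (r) (m)) (w (k) (r))) (p (w (k) (r)) (p (r) (m)))) (p (w (f (m) (r)) (w (k) (r))) (m))) : A

well-sorted; sort = A


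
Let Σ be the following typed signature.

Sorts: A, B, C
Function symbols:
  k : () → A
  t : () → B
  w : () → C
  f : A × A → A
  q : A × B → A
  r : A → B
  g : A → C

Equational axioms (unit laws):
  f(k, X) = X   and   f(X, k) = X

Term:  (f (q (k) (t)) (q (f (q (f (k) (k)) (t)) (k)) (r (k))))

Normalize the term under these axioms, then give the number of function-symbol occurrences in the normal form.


1. (f (q (k) (t)) (q (f (q (f (k) (k)) (t)) (k)) (r (k))))  →  (f (q (k) (t)) (q (q (f (k) (k)) (t)) (r (k))))
2. (f (q (k) (t)) (q (q (f (k) (k)) (t)) (r (k))))  →  (f (q (k) (t)) (q (q (k) (t)) (r (k))))
normal form: (f (q (k) (t)) (q (q (k) (t)) (r (k))))

size = 10


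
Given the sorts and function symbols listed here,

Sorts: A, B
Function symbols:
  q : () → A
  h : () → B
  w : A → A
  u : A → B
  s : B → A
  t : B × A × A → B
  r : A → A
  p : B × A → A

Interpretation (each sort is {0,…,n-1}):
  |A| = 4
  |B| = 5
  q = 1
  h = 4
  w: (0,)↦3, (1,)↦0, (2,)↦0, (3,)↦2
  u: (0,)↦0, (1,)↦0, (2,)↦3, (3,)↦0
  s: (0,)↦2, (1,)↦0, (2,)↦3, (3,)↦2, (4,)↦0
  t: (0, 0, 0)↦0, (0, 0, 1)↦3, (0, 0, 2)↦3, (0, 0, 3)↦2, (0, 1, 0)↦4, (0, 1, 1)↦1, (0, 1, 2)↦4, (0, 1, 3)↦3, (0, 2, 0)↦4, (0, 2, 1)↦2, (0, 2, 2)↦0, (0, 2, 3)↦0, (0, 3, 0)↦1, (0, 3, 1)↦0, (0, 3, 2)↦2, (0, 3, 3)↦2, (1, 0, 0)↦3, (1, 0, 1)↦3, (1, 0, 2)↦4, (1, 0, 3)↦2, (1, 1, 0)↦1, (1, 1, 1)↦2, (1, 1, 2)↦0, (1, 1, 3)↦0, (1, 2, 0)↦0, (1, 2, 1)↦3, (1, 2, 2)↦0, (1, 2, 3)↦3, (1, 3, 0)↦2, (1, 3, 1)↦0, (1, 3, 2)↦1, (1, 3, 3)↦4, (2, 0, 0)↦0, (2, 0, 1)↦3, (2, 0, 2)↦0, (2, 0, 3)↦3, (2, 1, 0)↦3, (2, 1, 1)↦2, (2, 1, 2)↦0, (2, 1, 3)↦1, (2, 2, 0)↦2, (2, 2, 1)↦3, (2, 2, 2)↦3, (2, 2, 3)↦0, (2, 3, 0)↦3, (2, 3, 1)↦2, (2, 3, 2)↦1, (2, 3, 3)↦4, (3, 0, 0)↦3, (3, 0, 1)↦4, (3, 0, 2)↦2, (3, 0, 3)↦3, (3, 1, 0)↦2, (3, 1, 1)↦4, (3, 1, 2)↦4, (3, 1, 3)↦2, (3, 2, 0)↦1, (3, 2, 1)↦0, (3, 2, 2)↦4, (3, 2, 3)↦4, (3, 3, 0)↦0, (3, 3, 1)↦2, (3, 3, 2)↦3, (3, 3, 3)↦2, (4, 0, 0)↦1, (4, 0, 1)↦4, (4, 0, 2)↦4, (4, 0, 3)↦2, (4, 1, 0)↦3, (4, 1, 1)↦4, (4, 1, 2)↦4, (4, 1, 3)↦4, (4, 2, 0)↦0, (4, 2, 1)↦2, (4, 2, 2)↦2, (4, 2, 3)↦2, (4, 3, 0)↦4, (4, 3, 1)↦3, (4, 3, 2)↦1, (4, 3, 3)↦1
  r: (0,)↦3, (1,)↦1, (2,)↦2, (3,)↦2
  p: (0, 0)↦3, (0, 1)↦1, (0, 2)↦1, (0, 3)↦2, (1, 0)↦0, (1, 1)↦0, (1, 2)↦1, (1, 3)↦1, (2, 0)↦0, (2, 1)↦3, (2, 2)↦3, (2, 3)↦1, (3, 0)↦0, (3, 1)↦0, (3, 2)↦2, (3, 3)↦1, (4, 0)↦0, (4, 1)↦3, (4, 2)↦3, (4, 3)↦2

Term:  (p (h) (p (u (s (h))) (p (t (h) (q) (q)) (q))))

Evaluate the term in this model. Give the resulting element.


value = 3

  h = 4
  h = 4
  (s (h)) = s(4,) = 0
  (u (s (h))) = u(0,) = 0
  h = 4
  q = 1
  q = 1
  (t (h) (q) (q)) = t(4, 1, 1) = 4
  q = 1
  (p (t (h) (q) (q)) (q)) = p(4, 1) = 3
  (p (u (s (h))) (p (t (h) (q) (q)) (q))) = p(0, 3) = 2
  (p (h) (p (u (s (h))) (p (t (h) (q) (q)) (q)))) = p(4, 2) = 3


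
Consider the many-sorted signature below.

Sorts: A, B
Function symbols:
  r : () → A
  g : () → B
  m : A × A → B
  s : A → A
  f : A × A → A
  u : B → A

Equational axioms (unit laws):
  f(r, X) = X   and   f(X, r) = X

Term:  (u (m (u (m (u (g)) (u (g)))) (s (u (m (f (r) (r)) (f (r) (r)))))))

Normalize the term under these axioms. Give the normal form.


normal form = (u (m (u (m (u (g)) (u (g)))) (s (u (m (r) (r))))))

1. (u (m (u (m (u (g)) (u (g)))) (s (u (m (f (r) (r)) (f (r) (r)))))))  →  (u (m (u (m (u (g)) (u (g)))) (s (u (m (r) (f (r) (r)))))))
2. (u (m (u (m (u (g)) (u (g)))) (s (u (m (r) (f (r) (r)))))))  →  (u (m (u (m (u (g)) (u (g)))) (s (u (m (r) (r))))))


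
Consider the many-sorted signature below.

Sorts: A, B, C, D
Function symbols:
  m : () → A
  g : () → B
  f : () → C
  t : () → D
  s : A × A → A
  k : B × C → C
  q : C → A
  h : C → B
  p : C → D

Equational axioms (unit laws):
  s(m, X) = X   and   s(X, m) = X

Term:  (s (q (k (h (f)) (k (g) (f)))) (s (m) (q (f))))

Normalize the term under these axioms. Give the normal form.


normal form = (s (q (k (h (f)) (k (g) (f)))) (q (f)))

1. (s (q (k (h (f)) (k (g) (f)))) (s (m) (q (f))))  →  (s (q (k (h (f)) (k (g) (f)))) (q (f)))


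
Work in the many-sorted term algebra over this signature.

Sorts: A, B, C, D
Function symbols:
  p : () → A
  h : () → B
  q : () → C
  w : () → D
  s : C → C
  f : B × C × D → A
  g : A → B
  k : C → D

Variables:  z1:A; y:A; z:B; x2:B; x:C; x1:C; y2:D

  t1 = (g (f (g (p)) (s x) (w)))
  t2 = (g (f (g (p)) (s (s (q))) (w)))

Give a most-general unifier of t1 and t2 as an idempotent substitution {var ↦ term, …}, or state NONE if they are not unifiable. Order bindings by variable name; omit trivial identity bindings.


{x ↦ (s (q))}


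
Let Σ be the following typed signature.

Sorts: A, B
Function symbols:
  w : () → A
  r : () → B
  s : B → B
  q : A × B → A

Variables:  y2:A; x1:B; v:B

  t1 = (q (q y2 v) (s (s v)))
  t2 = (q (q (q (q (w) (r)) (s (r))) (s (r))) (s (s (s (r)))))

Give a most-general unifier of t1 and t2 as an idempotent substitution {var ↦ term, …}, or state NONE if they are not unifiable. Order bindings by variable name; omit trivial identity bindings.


{v ↦ (s (r)), y2 ↦ (q (q (w) (r)) (s (r)))}


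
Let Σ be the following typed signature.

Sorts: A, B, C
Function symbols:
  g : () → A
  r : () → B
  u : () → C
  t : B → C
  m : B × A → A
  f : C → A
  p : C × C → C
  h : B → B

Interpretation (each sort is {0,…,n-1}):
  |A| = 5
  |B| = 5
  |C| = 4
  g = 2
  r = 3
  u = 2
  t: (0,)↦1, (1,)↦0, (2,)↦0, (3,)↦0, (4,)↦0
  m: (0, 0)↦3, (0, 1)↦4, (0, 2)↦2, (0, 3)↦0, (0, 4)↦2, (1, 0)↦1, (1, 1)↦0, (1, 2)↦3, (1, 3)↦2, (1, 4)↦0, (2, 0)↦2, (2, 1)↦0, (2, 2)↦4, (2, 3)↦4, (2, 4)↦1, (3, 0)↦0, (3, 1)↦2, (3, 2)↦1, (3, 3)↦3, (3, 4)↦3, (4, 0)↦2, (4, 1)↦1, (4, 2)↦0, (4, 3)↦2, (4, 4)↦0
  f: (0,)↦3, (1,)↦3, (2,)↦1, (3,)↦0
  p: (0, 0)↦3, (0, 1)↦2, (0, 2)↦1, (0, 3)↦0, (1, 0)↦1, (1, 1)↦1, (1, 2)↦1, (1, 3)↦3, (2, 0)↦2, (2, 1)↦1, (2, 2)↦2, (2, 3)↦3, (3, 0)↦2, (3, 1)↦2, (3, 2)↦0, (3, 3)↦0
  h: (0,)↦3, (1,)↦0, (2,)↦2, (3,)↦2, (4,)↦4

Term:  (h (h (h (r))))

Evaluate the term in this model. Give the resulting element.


  r = 3
  (h (r)) = h(3,) = 2
  (h (h (r))) = h(2,) = 2
  (h (h (h (r)))) = h(2,) = 2

value = 2


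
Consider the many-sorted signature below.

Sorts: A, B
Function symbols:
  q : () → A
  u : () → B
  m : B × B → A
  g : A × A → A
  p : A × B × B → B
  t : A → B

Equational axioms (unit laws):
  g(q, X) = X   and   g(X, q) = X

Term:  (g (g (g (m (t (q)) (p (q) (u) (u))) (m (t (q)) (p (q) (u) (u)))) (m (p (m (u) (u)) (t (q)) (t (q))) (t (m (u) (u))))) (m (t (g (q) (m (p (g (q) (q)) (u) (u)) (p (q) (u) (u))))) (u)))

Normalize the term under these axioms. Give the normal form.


1. (g (g (g (m (t (q)) (p (q) (u) (u))) (m (t (q)) (p (q) (u) (u)))) (m (p (m (u) (u)) (t (q)) (t (q))) (t (m (u) (u))))) (m (t (g (q) (m (p (g (q) (q)) (u) (u)) (p (q) (u) (u))))) (u)))  →  (g (g (g (m (t (q)) (p (q) (u) (u))) (m (t (q)) (p (q) (u) (u)))) (m (p (m (u) (u)) (t (q)) (t (q))) (t (m (u) (u))))) (m (t (m (p (g (q) (q)) (u) (u)) (p (q) (u) (u)))) (u)))
2. (g (g (g (m (t (q)) (p (q) (u) (u))) (m (t (q)) (p (q) (u) (u)))) (m (p (m (u) (u)) (t (q)) (t (q))) (t (m (u) (u))))) (m (t (m (p (g (q) (q)) (u) (u)) (p (q) (u) (u)))) (u)))  →  (g (g (g (m (t (q)) (p (q) (u) (u))) (m (t (q)) (p (q) (u) (u)))) (m (p (m (u) (u)) (t (q)) (t (q))) (t (m (u) (u))))) (m (t (m (p (q) (u) (u)) (p (q) (u) (u)))) (u)))

normal form = (g (g (g (m (t (q)) (p (q) (u) (u))) (m (t (q)) (p (q) (u) (u)))) (m (p (m (u) (u)) (t (q)) (t (q))) (t (m (u) (u))))) (m (t (m (p (q) (u) (u)) (p (q) (u) (u)))) (u)))


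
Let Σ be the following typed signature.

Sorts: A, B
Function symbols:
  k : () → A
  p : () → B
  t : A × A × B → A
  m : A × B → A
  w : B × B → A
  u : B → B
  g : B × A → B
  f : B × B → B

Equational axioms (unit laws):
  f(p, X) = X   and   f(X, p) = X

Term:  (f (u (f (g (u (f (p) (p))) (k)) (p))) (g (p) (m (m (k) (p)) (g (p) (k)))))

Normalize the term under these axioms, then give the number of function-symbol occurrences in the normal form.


size = 15

1. (f (u (f (g (u (f (p) (p))) (k)) (p))) (g (p) (m (m (k) (p)) (g (p) (k)))))  →  (f (u (g (u (f (p) (p))) (k))) (g (p) (m (m (k) (p)) (g (p) (k)))))
2. (f (u (g (u (f (p) (p))) (k))) (g (p) (m (m (k) (p)) (g (p) (k)))))  →  (f (u (g (u (p)) (k))) (g (p) (m (m (k) (p)) (g (p) (k)))))
normal form: (f (u (g (u (p)) (k))) (g (p) (m (m (k) (p)) (g (p) (k)))))


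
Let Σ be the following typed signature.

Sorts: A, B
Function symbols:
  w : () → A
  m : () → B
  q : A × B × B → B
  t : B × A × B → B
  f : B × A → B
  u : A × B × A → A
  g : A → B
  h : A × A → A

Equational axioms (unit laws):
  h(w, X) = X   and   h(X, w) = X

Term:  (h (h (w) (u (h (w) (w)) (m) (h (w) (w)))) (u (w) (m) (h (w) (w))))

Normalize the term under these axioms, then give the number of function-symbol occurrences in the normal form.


size = 9

1. (h (h (w) (u (h (w) (w)) (m) (h (w) (w)))) (u (w) (m) (h (w) (w))))  →  (h (u (h (w) (w)) (m) (h (w) (w))) (u (w) (m) (h (w) (w))))
2. (h (u (h (w) (w)) (m) (h (w) (w))) (u (w) (m) (h (w) (w))))  →  (h (u (w) (m) (h (w) (w))) (u (w) (m) (h (w) (w))))
3. (h (u (w) (m) (h (w) (w))) (u (w) (m) (h (w) (w))))  →  (h (u (w) (m) (w)) (u (w) (m) (h (w) (w))))
4. (h (u (w) (m) (w)) (u (w) (m) (h (w) (w))))  →  (h (u (w) (m) (w)) (u (w) (m) (w)))
normal form: (h (u (w) (m) (w)) (u (w) (m) (w)))


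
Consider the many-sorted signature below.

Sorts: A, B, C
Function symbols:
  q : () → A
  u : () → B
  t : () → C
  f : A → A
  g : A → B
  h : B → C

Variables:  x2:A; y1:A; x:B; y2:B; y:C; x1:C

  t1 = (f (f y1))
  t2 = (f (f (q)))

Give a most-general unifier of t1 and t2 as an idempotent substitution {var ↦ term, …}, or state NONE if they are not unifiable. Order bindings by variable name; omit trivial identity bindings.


{y1 ↦ (q)}


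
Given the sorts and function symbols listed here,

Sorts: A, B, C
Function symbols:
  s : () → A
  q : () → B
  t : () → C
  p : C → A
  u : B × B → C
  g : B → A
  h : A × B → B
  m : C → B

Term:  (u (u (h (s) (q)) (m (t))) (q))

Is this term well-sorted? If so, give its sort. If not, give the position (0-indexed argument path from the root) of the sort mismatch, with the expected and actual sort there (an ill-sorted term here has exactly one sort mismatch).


ill-sorted at position [0]: expected B, got C

      (s) : A
      (q) : B
    (h (s) (q)) : B
      (t) : C
    (m (t)) : B
  (u (h (s) (q)) (m (t))) : C
  (q) : B
(u (u (h (s) (q)) (m (t))) (q)) : ✗ arg 0 at [0] has sort C, expected B


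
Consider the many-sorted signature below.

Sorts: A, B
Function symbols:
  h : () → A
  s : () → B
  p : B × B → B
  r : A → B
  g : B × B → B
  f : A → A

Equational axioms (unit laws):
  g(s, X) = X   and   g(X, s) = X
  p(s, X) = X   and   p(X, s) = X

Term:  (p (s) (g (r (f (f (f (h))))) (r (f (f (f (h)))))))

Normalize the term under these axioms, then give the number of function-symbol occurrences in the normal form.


1. (p (s) (g (r (f (f (f (h))))) (r (f (f (f (h)))))))  →  (g (r (f (f (f (h))))) (r (f (f (f (h))))))
normal form: (g (r (f (f (f (h))))) (r (f (f (f (h))))))

size = 11


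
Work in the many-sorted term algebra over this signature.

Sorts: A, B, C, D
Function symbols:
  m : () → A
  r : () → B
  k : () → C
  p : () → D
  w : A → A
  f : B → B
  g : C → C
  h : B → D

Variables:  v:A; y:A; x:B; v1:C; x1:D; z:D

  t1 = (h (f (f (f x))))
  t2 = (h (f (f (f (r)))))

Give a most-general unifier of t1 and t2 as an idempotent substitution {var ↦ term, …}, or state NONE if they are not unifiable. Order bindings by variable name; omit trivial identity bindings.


{x ↦ (r)}


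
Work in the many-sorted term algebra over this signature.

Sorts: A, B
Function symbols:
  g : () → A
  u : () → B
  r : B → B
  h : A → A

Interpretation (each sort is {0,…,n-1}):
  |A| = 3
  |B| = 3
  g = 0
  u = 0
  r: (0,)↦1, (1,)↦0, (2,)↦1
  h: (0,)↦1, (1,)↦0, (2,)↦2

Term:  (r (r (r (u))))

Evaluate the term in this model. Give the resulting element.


value = 1

  u = 0
  (r (u)) = r(0,) = 1
  (r (r (u))) = r(1,) = 0
  (r (r (r (u)))) = r(0,) = 1


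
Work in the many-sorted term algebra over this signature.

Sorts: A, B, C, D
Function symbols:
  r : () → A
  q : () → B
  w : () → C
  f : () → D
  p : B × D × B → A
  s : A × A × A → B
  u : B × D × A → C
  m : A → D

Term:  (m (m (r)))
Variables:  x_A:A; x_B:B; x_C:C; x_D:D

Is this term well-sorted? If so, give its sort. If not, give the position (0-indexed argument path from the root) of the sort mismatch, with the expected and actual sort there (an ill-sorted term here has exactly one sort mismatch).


    (r) : A
  (m (r)) : D
(m (m (r))) : ✗ arg 0 at [0] has sort D, expected A

ill-sorted at position [0]: expected A, got D


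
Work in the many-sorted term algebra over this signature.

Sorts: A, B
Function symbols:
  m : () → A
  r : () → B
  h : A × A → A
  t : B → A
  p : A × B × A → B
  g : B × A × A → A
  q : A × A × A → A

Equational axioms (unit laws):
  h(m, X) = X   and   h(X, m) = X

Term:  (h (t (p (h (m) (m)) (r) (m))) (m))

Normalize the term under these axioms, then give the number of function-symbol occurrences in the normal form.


size = 5

1. (h (t (p (h (m) (m)) (r) (m))) (m))  →  (t (p (h (m) (m)) (r) (m)))
2. (t (p (h (m) (m)) (r) (m)))  →  (t (p (m) (r) (m)))
normal form: (t (p (m) (r) (m)))


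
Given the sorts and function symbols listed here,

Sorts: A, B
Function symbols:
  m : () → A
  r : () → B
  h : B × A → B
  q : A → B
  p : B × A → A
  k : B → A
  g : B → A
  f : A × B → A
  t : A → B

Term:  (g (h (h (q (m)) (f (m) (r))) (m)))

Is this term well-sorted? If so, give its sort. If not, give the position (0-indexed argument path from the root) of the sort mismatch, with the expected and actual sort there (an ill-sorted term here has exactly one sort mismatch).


well-sorted; sort = A

        (m) : A
      (q (m)) : B
        (m) : A
        (r) : B
      (f (m) (r)) : A
    (h (q (m)) (f (m) (r))) : B
    (m) : A
  (h (h (q (m)) (f (m) (r))) (m)) : B
(g (h (h (q (m)) (f (m) (r))) (m))) : A


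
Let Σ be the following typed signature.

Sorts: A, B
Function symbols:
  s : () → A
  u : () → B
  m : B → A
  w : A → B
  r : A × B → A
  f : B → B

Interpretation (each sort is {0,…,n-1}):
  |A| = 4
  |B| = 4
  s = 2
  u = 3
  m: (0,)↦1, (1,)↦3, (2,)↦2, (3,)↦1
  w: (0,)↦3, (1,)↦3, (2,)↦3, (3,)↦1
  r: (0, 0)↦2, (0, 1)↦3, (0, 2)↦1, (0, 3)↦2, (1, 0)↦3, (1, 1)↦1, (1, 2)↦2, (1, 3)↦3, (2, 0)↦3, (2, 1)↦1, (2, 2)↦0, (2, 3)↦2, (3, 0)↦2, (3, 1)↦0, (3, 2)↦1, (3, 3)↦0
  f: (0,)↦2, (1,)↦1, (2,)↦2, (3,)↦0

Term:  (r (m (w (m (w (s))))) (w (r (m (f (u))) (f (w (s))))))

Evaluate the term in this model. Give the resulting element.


value = 1

  s = 2
  (w (s)) = w(2,) = 3
  (m (w (s))) = m(3,) = 1
  (w (m (w (s)))) = w(1,) = 3
  (m (w (m (w (s))))) = m(3,) = 1
  u = 3
  (f (u)) = f(3,) = 0
  (m (f (u))) = m(0,) = 1
  s = 2
  (w (s)) = w(2,) = 3
  (f (w (s))) = f(3,) = 0
  (r (m (f (u))) (f (w (s)))) = r(1, 0) = 3
  (w (r (m (f (u))) (f (w (s))))) = w(3,) = 1
  (r (m (w (m (w (s))))) (w (r (m (f (u))) (f (w (s)))))) = r(1, 1) = 1


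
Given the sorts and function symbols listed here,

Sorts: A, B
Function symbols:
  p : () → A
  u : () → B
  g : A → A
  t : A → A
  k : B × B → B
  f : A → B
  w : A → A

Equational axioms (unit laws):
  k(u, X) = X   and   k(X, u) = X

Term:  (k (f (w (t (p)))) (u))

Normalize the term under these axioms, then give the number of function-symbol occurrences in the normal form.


size = 4

1. (k (f (w (t (p)))) (u))  →  (f (w (t (p))))
normal form: (f (w (t (p))))


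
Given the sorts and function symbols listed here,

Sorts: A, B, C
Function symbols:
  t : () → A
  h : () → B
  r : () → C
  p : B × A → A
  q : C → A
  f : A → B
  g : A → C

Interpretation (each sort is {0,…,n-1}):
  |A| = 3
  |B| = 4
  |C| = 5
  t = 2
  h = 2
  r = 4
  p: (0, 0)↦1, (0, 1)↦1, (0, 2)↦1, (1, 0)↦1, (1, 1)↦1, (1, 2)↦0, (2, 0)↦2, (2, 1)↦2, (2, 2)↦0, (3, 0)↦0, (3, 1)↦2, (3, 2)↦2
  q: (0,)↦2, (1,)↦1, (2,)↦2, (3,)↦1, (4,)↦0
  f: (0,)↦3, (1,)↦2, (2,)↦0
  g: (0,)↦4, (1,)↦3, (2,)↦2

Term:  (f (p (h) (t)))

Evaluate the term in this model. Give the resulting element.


  h = 2
  t = 2
  (p (h) (t)) = p(2, 2) = 0
  (f (p (h) (t))) = f(0,) = 3

value = 3


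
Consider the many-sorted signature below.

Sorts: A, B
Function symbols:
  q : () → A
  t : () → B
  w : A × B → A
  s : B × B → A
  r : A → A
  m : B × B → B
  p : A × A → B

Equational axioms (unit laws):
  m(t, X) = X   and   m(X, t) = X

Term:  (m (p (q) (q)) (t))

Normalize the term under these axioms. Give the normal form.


normal form = (p (q) (q))

1. (m (p (q) (q)) (t))  →  (p (q) (q))


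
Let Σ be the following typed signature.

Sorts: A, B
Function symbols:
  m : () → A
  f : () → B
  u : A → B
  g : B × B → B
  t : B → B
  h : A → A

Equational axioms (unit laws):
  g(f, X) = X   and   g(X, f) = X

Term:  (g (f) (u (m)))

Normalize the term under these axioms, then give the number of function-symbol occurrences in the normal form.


1. (g (f) (u (m)))  →  (u (m))
normal form: (u (m))

size = 2


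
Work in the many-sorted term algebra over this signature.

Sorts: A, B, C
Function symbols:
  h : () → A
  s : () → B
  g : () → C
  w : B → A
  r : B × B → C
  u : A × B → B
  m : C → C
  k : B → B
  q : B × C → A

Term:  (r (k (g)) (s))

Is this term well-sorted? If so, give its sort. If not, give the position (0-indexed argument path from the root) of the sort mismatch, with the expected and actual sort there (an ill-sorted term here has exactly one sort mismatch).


ill-sorted at position [0, 0]: expected B, got C

    (g) : C
  (k (g)) : ✗ arg 0 at [0, 0] has sort C, expected B
  (s) : B


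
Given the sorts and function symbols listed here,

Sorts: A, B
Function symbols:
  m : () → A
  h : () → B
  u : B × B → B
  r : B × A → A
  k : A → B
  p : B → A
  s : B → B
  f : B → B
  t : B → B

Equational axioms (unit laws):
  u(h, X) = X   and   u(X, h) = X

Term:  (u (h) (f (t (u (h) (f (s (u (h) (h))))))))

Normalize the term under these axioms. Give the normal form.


normal form = (f (t (f (s (h)))))

1. (u (h) (f (t (u (h) (f (s (u (h) (h))))))))  →  (f (t (u (h) (f (s (u (h) (h)))))))
2. (f (t (u (h) (f (s (u (h) (h)))))))  →  (f (t (f (s (u (h) (h))))))
3. (f (t (f (s (u (h) (h))))))  →  (f (t (f (s (h)))))


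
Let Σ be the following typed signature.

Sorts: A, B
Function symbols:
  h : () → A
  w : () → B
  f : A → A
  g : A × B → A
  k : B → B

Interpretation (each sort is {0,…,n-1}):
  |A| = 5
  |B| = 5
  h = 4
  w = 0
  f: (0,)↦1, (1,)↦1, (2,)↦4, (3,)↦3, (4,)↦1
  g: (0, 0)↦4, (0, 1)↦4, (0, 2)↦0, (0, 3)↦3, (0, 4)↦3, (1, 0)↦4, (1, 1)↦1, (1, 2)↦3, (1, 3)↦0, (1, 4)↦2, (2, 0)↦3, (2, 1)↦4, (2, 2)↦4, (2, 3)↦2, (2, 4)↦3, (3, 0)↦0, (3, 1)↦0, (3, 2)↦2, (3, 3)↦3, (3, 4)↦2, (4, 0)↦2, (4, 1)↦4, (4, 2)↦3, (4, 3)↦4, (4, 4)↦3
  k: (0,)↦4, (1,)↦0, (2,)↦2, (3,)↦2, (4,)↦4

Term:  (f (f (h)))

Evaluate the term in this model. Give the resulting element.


value = 1

  h = 4
  (f (h)) = f(4,) = 1
  (f (f (h))) = f(1,) = 1


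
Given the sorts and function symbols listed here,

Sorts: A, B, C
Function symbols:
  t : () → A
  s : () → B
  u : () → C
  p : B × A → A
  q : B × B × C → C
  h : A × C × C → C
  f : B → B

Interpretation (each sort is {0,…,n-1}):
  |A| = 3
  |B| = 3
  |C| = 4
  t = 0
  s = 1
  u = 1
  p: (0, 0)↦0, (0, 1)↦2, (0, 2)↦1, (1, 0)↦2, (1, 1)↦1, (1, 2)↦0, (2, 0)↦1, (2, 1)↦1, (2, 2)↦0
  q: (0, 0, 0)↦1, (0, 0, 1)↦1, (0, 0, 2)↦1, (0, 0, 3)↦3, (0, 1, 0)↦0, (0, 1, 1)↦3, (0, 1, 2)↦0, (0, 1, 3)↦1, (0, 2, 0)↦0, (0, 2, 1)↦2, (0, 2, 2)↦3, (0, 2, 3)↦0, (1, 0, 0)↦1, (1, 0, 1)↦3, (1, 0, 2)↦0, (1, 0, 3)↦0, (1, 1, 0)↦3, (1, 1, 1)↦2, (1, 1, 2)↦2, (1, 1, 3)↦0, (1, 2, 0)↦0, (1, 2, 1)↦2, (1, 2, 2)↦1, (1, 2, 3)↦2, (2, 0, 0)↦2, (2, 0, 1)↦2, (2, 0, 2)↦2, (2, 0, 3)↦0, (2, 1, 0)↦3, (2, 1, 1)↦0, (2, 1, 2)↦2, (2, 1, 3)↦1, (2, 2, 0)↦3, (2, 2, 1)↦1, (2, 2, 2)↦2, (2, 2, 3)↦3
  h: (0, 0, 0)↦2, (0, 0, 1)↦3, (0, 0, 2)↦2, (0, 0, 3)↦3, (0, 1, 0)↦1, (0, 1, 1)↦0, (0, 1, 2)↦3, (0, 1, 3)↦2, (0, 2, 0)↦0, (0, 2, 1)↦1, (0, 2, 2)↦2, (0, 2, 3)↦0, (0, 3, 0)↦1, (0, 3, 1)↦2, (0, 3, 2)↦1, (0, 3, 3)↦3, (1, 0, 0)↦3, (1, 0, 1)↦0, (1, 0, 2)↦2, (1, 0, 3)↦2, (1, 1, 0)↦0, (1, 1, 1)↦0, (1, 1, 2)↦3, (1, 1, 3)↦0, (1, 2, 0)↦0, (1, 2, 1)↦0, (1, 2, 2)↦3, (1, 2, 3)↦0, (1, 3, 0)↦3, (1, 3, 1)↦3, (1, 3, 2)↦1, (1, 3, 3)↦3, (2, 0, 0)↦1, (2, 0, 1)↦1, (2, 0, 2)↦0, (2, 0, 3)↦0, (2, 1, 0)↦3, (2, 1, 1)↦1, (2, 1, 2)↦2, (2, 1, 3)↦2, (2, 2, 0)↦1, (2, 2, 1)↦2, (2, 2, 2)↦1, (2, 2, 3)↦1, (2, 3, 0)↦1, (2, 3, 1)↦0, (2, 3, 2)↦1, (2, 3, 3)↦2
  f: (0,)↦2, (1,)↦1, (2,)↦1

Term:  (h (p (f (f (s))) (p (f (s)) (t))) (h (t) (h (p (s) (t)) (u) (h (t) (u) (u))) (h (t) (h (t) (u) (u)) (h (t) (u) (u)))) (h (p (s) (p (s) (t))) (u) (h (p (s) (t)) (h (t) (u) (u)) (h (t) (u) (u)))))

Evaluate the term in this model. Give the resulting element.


value = 1

  s = 1
  (f (s)) = f(1,) = 1
  (f (f (s))) = f(1,) = 1
  s = 1
  (f (s)) = f(1,) = 1
  t = 0
  (p (f (s)) (t)) = p(1, 0) = 2
  (p (f (f (s))) (p (f (s)) (t))) = p(1, 2) = 0
  t = 0
  s = 1
  t = 0
  (p (s) (t)) = p(1, 0) = 2
  u = 1
  t = 0
  u = 1
  u = 1
  (h (t) (u) (u)) = h(0, 1, 1) = 0
  (h (p (s) (t)) (u) (h (t) (u) (u))) = h(2, 1, 0) = 3
  t = 0
  t = 0
  u = 1
  u = 1
  (h (t) (u) (u)) = h(0, 1, 1) = 0
  t = 0
  u = 1
  u = 1
  (h (t) (u) (u)) = h(0, 1, 1) = 0
  (h (t) (h (t) (u) (u)) (h (t) (u) (u))) = h(0, 0, 0) = 2
  (h (t) (h (p (s) (t)) (u) (h (t) (u) (u))) (h (t) (h (t) (u) (u)) (h (t) (u) (u)))) = h(0, 3, 2) = 1
  s = 1
  s = 1
  t = 0
  (p (s) (t)) = p(1, 0) = 2
  (p (s) (p (s) (t))) = p(1, 2) = 0
  u = 1
  s = 1
  t = 0
  (p (s) (t)) = p(1, 0) = 2
  t = 0
  u = 1
  u = 1
  (h (t) (u) (u)) = h(0, 1, 1) = 0
  t = 0
  u = 1
  u = 1
  (h (t) (u) (u)) = h(0, 1, 1) = 0
  (h (p (s) (t)) (h (t) (u) (u)) (h (t) (u) (u))) = h(2, 0, 0) = 1
  (h (p (s) (p (s) (t))) (u) (h (p (s) (t)) (h (t) (u) (u)) (h (t) (u) (u)))) = h(0, 1, 1) = 0
  (h (p (f (f (s))) (p (f (s)) (t))) (h (t) (h (p (s) (t)) (u) (h (t) (u) (u))) (h (t) (h (t) (u) (u)) (h (t) (u) (u)))) (h (p (s) (p (s) (t))) (u) (h (p (s) (t)) (h (t) (u) (u)) (h (t) (u) (u))))) = h(0, 1, 0) = 1


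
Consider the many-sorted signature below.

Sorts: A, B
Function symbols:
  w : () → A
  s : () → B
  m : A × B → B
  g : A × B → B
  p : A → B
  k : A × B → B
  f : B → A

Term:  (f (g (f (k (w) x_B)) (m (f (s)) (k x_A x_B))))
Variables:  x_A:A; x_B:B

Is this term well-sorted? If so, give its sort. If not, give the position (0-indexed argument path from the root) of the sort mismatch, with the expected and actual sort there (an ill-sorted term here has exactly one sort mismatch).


        (w) : A
        x_B : B
      (k (w) x_B) : B
    (f (k (w) x_B)) : A
        (s) : B
      (f (s)) : A
        x_A : A
        x_B : B
      (k x_A x_B) : B
    (m (f (s)) (k x_A x_B)) : B
  (g (f (k (w) x_B)) (m (f (s)) (k x_A x_B))) : B
(f (g (f (k (w) x_B)) (m (f (s)) (k x_A x_B)))) : A

well-sorted; sort = A


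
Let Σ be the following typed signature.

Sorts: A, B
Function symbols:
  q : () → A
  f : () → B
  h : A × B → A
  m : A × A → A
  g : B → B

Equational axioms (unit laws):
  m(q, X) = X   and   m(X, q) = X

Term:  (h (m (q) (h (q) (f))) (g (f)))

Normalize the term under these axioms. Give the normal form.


normal form = (h (h (q) (f)) (g (f)))

1. (h (m (q) (h (q) (f))) (g (f)))  →  (h (h (q) (f)) (g (f)))


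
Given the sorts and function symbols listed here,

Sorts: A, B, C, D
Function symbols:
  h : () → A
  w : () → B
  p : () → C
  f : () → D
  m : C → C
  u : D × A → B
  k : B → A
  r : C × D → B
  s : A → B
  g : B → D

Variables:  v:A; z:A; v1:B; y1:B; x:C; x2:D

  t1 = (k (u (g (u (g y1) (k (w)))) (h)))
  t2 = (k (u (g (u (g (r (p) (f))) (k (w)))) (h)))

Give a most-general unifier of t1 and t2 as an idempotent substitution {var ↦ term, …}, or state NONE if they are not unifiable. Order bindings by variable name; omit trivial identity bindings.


{y1 ↦ (r (p) (f))}


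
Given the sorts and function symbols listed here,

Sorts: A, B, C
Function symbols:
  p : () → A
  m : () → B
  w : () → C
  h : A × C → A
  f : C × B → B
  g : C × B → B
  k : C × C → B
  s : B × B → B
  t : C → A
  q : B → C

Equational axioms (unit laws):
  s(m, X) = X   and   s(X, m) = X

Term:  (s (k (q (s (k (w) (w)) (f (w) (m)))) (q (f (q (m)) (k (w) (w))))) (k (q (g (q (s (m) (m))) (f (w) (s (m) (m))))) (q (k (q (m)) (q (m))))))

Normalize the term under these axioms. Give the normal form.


normal form = (s (k (q (s (k (w) (w)) (f (w) (m)))) (q (f (q (m)) (k (w) (w))))) (k (q (g (q (m)) (f (w) (m)))) (q (k (q (m)) (q (m))))))

1. (s (k (q (s (k (w) (w)) (f (w) (m)))) (q (f (q (m)) (k (w) (w))))) (k (q (g (q (s (m) (m))) (f (w) (s (m) (m))))) (q (k (q (m)) (q (m))))))  →  (s (k (q (s (k (w) (w)) (f (w) (m)))) (q (f (q (m)) (k (w) (w))))) (k (q (g (q (m)) (f (w) (s (m) (m))))) (q (k (q (m)) (q (m))))))
2. (s (k (q (s (k (w) (w)) (f (w) (m)))) (q (f (q (m)) (k (w) (w))))) (k (q (g (q (m)) (f (w) (s (m) (m))))) (q (k (q (m)) (q (m))))))  →  (s (k (q (s (k (w) (w)) (f (w) (m)))) (q (f (q (m)) (k (w) (w))))) (k (q (g (q (m)) (f (w) (m)))) (q (k (q (m)) (q (m))))))


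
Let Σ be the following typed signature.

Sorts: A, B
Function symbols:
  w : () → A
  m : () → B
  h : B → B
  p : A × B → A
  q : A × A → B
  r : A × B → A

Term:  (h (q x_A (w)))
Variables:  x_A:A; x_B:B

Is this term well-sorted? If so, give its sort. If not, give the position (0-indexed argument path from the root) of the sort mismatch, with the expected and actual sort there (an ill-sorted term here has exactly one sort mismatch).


    x_A : A
    (w) : A
  (q x_A (w)) : B
(h (q x_A (w))) : B

well-sorted; sort = B


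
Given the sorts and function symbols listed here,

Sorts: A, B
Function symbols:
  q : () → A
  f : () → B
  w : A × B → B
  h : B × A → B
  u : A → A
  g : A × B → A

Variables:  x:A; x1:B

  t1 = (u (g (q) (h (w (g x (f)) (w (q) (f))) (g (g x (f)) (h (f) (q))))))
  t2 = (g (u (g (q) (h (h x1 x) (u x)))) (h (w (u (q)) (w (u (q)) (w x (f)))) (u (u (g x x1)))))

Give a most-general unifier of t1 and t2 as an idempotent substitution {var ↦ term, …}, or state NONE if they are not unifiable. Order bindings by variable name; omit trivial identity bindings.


head clash or occurs-check failure — not unifiable

NONE (not unifiable)


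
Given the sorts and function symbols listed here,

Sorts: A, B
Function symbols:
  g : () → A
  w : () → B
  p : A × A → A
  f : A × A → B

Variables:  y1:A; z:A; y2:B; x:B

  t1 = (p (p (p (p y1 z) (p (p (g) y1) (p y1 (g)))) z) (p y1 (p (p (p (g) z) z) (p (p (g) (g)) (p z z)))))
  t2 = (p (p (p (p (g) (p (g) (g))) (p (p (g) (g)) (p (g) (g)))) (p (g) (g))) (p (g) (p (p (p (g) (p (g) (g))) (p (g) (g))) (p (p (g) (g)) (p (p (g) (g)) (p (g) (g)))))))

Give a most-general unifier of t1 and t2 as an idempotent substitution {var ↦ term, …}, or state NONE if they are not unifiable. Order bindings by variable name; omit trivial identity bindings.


{y1 ↦ (g), z ↦ (p (g) (g))}


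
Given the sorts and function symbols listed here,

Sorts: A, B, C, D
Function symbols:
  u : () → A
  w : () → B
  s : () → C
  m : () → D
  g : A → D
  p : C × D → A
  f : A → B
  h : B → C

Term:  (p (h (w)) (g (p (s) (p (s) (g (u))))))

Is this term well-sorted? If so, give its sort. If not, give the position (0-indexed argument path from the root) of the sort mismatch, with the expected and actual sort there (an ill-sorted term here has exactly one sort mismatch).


    (w) : B
  (h (w)) : C
      (s) : C
        (s) : C
          (u) : A
        (g (u)) : D
      (p (s) (g (u))) : A
    (p (s) (p (s) (g (u)))) : ✗ arg 1 at [1, 0, 1] has sort A, expected D

ill-sorted at position [1, 0, 1]: expected D, got A
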